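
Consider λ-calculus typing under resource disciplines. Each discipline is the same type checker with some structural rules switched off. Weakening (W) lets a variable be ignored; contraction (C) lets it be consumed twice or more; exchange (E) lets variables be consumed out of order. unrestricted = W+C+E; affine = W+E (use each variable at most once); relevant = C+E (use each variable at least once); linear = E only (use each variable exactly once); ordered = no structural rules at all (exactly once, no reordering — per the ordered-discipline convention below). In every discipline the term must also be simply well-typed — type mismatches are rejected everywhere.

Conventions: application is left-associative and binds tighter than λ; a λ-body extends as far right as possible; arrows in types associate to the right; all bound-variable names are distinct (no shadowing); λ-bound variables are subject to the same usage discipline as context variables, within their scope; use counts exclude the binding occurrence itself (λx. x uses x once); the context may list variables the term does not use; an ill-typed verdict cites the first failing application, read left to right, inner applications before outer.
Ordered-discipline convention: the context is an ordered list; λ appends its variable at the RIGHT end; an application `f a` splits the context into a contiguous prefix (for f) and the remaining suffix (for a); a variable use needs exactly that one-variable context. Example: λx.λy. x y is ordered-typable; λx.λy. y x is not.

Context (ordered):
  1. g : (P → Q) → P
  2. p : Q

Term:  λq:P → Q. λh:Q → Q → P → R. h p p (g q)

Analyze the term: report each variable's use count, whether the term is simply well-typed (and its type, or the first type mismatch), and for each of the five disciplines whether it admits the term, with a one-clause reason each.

use counts: g=1, p=2, q (bound)=1, h (bound)=1
left-to-right use order: h, p, p, g, q
typing: ✓ — (P → Q) → (Q → Q → P → R) → R
ordered ✗ (p ×2 used more than once (contraction))
linear ✗ (p ×2 used more than once (contraction))
affine ✗ (p ×2 used more than once (contraction))
relevant ✓ (g, p, q, h: all used, weakening unneeded)
unrestricted ✓ (typability at (P → Q) → (Q → Q → P → R) → R is all that's needed)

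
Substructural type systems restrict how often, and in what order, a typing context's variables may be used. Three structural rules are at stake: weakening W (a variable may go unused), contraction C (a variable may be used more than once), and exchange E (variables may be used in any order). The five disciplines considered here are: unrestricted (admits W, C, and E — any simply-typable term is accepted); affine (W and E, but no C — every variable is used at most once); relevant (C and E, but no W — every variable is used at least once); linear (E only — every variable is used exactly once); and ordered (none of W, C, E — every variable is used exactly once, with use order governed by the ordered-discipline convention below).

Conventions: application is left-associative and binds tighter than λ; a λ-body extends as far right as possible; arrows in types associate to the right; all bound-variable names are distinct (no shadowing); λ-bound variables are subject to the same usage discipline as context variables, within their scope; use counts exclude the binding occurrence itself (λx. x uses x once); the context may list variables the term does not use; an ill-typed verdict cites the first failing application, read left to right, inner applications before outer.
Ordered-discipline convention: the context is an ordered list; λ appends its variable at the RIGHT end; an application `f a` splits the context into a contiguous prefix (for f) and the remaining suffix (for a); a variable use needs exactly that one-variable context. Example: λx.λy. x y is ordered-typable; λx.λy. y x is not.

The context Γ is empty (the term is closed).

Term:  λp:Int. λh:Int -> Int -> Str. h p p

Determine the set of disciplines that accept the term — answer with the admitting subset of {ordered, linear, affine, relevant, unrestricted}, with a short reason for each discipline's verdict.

admitted in: relevant, unrestricted
usage: p [bound]=2, h [bound]=1
order of uses: h, p, p
typing: well-typed at Int -> (Int -> Int -> Str) -> Str
ordered: ✗ — needs contraction — p ×2
linear: ✗ — needs contraction — p ×2
affine: ✗ — needs contraction — p ×2
relevant: ✓ — at least one use each (p, h)
unrestricted: ✓ — type-checks (Int -> (Int -> Int -> Str) -> Str) and nothing is barred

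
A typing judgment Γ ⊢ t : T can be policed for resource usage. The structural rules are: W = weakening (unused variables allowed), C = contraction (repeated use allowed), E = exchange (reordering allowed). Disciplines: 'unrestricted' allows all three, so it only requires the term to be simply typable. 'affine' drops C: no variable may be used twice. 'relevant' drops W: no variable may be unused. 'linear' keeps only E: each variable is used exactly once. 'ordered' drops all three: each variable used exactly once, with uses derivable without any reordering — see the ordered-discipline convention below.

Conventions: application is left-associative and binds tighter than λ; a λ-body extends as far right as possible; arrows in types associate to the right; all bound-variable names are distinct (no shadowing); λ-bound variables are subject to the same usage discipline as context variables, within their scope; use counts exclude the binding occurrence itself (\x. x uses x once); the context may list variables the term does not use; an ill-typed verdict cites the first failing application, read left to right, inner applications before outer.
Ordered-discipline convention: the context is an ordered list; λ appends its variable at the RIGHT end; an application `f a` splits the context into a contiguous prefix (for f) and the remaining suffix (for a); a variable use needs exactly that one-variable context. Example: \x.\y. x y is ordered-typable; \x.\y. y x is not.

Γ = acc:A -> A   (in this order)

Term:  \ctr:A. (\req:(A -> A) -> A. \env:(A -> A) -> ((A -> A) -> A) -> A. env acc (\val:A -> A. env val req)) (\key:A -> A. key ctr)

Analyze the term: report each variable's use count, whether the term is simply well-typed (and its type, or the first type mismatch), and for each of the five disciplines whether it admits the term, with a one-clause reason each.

use counts: acc=1, ctr (λ-bound)=1, req (λ-bound)=1, env (λ-bound)=2, val (λ-bound)=1, key (λ-bound)=1
use order (left to right): env, acc, env, val, req, key, ctr
typing: ✓ — A -> ((A -> A) -> ((A -> A) -> A) -> A) -> A
ordered: ✗ — uses contraction: env ×2
linear: ✗ — uses contraction: env ×2
affine: ✗ — uses contraction: env ×2
relevant: ✓ — acc, ctr, req, env, val, key: all used, weakening unneeded
unrestricted: ✓ — well-typed at A -> ((A -> A) -> ((A -> A) -> A) -> A) -> A; no restrictions here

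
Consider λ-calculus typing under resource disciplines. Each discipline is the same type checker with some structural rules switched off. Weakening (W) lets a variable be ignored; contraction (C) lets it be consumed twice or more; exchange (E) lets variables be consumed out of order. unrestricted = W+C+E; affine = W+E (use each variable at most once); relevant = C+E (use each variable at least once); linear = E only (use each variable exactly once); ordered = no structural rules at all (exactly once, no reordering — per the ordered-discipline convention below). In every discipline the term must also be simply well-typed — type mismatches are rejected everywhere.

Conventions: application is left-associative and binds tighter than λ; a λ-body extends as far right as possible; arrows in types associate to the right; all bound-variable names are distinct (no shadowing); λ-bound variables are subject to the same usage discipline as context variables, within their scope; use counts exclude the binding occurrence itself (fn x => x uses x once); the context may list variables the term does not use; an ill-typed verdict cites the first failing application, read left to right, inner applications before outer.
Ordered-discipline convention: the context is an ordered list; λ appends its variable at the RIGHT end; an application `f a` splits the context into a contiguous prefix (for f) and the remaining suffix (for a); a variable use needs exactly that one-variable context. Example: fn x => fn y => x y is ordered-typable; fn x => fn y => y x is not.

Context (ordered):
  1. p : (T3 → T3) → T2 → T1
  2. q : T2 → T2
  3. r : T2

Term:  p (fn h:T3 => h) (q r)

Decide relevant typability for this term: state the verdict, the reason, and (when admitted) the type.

yes — none of p, q, r, h goes unused; term : T1
use counts: p=1; q=1; r=1; h (λ-bound)=1
uses in reading order: p, h, q, r
typing: well-typed at T1
summary: ordered ✓ · linear ✓ · affine ✓ · relevant ✓ · unrestricted ✓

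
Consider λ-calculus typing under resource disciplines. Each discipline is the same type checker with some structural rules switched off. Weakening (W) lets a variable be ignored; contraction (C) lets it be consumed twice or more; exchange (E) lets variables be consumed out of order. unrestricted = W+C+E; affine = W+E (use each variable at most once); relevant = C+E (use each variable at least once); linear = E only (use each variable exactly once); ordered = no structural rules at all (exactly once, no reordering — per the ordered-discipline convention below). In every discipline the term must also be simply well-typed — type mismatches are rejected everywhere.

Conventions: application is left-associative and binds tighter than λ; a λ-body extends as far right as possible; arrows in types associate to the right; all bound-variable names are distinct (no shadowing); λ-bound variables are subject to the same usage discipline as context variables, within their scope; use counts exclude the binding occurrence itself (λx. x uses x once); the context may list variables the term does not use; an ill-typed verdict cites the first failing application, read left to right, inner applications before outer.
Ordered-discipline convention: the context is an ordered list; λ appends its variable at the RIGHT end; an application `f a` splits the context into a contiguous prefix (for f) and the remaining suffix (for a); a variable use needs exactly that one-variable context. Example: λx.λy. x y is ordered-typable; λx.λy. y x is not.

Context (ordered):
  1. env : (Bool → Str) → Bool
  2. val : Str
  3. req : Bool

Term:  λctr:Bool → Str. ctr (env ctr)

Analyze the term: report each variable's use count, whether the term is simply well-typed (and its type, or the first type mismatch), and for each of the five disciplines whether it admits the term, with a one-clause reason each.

usage: env ×1; val ×0; req ×0; ctr [bound] ×2
order of uses: ctr, env, ctr
typing: well-typed at (Bool → Str) → Str
ordered: ✗, ctr ×2 used more than once (contraction); val, req never used (weakening)
linear: ✗, ctr ×2 used more than once (contraction); val, req never used (weakening)
affine: ✗, ctr ×2 used more than once (contraction)
relevant: ✗, val, req never used (weakening)
unrestricted: ✓, typability at (Bool → Str) → Str is all that's needed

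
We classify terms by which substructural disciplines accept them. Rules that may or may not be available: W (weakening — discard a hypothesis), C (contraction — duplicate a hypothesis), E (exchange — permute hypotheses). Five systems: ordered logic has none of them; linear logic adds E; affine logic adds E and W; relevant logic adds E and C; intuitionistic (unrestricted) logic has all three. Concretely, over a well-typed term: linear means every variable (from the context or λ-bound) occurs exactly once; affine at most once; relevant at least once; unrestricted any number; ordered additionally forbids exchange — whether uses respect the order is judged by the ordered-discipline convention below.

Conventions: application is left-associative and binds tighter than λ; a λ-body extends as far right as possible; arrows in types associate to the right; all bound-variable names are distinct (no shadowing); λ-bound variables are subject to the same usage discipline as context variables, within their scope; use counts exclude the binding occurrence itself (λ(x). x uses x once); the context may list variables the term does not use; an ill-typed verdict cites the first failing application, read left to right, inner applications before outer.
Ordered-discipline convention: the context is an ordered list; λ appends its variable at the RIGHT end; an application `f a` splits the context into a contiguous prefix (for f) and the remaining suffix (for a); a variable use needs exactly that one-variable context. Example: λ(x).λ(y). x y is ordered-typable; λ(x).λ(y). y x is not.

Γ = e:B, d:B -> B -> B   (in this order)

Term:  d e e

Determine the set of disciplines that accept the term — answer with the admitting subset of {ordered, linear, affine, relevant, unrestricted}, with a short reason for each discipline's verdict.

admitted in: relevant, unrestricted
counts: e=2; d=1
left-to-right use order: d, e, e
typing: well-typed at B
ordered: ✗ — uses contraction: e ×2
linear: ✗ — uses contraction: e ×2
affine: ✗ — uses contraction: e ×2
relevant: ✓ — at least one use each (e, d)
unrestricted: ✓ — well-typed at B; no restrictions here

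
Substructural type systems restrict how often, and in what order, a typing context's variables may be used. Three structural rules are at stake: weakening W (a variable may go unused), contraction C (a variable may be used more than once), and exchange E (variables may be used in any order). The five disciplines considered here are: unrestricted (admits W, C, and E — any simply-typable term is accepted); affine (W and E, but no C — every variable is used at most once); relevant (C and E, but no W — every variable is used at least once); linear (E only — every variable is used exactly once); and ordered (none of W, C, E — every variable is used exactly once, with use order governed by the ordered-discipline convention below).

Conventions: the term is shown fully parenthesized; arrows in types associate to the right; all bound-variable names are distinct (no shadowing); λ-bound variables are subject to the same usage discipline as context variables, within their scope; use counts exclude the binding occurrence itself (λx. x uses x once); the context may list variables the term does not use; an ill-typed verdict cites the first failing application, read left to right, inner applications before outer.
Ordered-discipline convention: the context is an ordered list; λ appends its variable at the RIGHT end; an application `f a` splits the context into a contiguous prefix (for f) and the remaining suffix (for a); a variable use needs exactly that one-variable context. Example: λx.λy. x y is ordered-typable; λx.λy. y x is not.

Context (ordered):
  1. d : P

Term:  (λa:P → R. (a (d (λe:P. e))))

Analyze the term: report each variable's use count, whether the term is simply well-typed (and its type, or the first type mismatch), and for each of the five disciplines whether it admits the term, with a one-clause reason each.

variable uses: d ×1; a [bound] ×1; e [bound] ×1
use order (left to right): a, d, e
typing: ill-typed: non-function type P applied to an argument
ordered ✗ (the type mismatch rejects it)
linear ✗ (not simply typable)
affine ✗ (fails simple typing)
relevant ✗ (a type mismatch blocks all five)
unrestricted ✗ (the type mismatch rejects it)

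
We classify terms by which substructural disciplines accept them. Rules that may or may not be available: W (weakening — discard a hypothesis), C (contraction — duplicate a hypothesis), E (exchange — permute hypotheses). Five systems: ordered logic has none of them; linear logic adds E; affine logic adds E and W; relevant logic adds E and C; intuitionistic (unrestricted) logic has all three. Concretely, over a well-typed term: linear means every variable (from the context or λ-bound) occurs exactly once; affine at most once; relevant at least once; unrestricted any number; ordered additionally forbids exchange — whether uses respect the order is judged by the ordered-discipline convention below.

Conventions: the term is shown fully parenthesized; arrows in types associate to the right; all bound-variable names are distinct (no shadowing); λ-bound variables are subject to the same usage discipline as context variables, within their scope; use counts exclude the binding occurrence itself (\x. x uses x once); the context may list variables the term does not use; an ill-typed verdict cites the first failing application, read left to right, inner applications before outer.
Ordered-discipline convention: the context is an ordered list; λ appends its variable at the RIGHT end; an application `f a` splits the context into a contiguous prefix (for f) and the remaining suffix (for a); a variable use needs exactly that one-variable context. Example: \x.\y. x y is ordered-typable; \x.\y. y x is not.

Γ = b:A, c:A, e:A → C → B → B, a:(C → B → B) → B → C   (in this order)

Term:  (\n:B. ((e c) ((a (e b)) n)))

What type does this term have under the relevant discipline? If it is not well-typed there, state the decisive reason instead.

term : B → B → B
use counts: b: 1×; c: 1×; e: 2×; a: 1×; n (bound): 1×
order of uses: e, c, a, e, b, n
typing: the term checks, with type B → B → B
all disciplines: ordered ✗; linear ✗; affine ✗; relevant ✓; unrestricted ✓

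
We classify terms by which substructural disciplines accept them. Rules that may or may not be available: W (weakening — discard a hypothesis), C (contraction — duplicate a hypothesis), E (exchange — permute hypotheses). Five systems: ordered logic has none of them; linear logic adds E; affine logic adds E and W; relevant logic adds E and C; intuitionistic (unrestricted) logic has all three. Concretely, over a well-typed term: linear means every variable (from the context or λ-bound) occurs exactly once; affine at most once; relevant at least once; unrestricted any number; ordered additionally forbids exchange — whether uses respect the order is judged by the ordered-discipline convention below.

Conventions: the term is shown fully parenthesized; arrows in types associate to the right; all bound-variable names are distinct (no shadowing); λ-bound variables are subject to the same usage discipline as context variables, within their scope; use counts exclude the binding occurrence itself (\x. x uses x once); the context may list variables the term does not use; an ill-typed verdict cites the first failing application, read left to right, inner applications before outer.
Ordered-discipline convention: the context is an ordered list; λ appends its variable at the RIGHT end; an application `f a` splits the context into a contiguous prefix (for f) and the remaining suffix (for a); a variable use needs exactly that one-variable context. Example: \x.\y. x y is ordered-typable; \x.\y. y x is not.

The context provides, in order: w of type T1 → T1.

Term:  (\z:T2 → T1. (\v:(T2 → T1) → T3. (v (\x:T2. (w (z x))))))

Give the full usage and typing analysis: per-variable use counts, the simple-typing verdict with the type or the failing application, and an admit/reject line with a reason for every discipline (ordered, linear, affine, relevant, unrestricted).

use counts: w=1; z (bound)=1; v (bound)=1; x (bound)=1
left-to-right use order: v, w, z, x
typing: well-typed at (T2 → T1) → ((T2 → T1) → T3) → T3
ordered ✗ (use order v, w, z, x needs exchange)
linear ✓ (exactly-once usage across w, z, v, x)
affine ✓ (no duplicate uses among w, z, v, x)
relevant ✓ (at least one use each (w, z, v, x))
unrestricted ✓ (simply typable at (T2 → T1) → ((T2 → T1) → T3) → T3; W, C, E all held)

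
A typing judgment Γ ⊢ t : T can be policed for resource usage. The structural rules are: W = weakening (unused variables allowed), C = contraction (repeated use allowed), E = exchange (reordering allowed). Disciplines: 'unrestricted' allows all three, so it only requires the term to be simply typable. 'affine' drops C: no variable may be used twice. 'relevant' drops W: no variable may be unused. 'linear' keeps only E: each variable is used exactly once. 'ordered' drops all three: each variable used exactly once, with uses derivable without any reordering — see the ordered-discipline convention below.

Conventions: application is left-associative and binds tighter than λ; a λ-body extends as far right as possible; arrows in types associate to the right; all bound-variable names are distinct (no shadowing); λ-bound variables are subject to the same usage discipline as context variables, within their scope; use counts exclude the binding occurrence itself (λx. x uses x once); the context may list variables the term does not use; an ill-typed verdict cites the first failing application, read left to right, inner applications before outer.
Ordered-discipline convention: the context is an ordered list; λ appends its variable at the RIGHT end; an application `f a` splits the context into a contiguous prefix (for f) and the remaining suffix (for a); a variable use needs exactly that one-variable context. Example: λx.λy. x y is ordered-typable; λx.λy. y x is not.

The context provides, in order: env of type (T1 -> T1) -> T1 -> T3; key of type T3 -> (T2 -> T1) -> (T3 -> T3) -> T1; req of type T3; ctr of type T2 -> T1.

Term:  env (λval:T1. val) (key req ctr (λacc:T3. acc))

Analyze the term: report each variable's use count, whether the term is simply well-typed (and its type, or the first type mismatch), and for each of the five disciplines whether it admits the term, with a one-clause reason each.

use counts: env=1; key=1; req=1; ctr=1; val (λ-bound)=1; acc (λ-bound)=1
order of uses: env, val, key, req, ctr, acc
typing: well-typed — term : T3
ordered: ✓, one use each (env, key, req, ctr, val, acc); ordered split holds
linear: ✓, each of env, key, req, ctr, val, acc used exactly once
affine: ✓, at most one use each (env, key, req, ctr, val, acc)
relevant: ✓, env, key, req, ctr, val, acc: all used, weakening unneeded
unrestricted: ✓, type-checks (T3) and nothing is barred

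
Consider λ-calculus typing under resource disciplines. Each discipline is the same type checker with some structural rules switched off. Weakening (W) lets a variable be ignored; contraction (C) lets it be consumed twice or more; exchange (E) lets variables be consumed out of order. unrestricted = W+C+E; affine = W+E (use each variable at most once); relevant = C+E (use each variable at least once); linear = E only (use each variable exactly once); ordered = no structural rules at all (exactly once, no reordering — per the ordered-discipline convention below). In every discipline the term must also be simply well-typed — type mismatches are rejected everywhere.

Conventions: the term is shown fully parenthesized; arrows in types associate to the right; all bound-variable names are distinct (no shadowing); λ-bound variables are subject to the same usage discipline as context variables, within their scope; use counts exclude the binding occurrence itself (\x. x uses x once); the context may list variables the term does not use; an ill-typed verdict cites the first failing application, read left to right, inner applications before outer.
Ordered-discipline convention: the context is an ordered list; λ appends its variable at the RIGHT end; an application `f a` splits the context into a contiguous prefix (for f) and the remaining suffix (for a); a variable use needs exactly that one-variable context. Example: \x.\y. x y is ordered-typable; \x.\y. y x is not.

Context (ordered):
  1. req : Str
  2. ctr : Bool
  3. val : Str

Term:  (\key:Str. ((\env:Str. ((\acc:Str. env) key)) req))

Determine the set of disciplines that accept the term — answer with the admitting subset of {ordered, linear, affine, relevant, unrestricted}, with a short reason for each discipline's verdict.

accepted by: affine, unrestricted
variable uses: req=1, ctr=0, val=0, key (bound)=1, env (bound)=1, acc (bound)=0
uses in reading order: env, key, req
typing: the term checks, with type Str -> Str
ordered: ✗ — needs weakening: ctr, val, acc unused
linear: ✗ — needs weakening: ctr, val, acc unused
affine: ✓ — req, ctr, val, key, env, acc: no repeats, contraction unneeded
relevant: ✗ — needs weakening: ctr, val, acc unused
unrestricted: ✓ — simply typable at Str -> Str; W, C, E all held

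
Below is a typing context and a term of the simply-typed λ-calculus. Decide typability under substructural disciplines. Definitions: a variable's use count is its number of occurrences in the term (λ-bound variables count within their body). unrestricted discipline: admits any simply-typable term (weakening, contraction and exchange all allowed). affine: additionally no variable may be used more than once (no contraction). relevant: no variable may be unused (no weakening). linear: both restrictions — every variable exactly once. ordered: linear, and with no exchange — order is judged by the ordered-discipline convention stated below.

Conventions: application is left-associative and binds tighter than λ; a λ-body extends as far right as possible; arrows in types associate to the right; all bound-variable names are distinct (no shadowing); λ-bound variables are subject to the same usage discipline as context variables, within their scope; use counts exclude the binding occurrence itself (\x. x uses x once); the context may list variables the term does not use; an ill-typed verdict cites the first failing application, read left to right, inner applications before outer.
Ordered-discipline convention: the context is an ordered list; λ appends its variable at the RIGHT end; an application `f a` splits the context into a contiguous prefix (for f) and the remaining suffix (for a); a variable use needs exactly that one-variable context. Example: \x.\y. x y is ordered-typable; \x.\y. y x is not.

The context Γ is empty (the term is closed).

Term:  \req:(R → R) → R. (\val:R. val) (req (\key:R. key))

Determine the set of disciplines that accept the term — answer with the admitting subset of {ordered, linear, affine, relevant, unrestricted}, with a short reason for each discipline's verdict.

accepted by: ordered, linear, affine, relevant, unrestricted
counts: req [bound] ×1, val [bound] ×1, key [bound] ×1
uses in reading order: val, req, key
typing: ✓ — ((R → R) → R) → R
ordered: ✓, one use each (req, val, key); ordered split holds
linear: ✓, exactly-once usage across req, val, key
affine: ✓, no duplicate uses among req, val, key
relevant: ✓, at least one use each (req, val, key)
unrestricted: ✓, typability at ((R → R) → R) → R is all that's needed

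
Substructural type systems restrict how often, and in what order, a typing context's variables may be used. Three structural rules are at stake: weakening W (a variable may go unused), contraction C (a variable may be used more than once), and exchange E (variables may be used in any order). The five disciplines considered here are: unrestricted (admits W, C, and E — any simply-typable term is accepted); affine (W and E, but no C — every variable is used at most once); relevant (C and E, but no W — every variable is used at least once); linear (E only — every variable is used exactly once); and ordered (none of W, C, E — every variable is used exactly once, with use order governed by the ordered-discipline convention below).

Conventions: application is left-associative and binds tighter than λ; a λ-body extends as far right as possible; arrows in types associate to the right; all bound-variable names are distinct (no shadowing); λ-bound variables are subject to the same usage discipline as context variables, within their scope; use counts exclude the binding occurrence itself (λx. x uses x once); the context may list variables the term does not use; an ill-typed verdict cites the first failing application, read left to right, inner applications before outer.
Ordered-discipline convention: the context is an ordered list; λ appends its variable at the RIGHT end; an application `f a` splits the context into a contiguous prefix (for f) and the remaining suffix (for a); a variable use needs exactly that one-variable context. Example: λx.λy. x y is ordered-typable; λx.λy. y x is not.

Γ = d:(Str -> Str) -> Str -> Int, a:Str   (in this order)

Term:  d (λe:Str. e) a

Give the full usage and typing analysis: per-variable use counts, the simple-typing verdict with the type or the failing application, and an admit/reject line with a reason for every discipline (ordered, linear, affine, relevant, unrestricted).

counts: d: 1; a: 1; e (bound): 1
left-to-right use order: d, e, a
typing: well-typed at Int
ordered: ✓ — d, a, e once each; derivable with no W/C/E
linear: ✓ — exactly-once usage across d, a, e
affine: ✓ — no duplicate uses among d, a, e
relevant: ✓ — d, a, e: all used, weakening unneeded
unrestricted: ✓ — typability at Int is all that's needed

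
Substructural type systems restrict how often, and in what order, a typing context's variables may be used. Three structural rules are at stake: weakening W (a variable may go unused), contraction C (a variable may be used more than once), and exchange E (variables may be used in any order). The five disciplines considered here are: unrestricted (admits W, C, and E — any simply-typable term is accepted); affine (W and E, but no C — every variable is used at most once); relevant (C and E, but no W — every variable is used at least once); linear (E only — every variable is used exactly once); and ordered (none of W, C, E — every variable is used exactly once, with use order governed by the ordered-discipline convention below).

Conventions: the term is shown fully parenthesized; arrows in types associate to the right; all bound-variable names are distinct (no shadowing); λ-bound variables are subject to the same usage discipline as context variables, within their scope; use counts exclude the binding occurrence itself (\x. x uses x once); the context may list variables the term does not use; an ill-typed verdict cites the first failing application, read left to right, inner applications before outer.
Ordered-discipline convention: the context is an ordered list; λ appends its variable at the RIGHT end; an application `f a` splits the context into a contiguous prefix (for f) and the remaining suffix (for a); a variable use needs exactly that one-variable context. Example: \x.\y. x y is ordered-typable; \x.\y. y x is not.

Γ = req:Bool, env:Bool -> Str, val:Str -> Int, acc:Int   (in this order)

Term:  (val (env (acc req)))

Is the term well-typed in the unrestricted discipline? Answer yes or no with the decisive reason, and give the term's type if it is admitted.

no — a type mismatch blocks all five
variable uses: req: 1; env: 1; val: 1; acc: 1
use order (left to right): val, env, acc, req
typing: ill-typed: can't apply a value of type Int
per-discipline verdicts: ordered ✗ | linear ✗ | affine ✗ | relevant ✗ | unrestricted ✗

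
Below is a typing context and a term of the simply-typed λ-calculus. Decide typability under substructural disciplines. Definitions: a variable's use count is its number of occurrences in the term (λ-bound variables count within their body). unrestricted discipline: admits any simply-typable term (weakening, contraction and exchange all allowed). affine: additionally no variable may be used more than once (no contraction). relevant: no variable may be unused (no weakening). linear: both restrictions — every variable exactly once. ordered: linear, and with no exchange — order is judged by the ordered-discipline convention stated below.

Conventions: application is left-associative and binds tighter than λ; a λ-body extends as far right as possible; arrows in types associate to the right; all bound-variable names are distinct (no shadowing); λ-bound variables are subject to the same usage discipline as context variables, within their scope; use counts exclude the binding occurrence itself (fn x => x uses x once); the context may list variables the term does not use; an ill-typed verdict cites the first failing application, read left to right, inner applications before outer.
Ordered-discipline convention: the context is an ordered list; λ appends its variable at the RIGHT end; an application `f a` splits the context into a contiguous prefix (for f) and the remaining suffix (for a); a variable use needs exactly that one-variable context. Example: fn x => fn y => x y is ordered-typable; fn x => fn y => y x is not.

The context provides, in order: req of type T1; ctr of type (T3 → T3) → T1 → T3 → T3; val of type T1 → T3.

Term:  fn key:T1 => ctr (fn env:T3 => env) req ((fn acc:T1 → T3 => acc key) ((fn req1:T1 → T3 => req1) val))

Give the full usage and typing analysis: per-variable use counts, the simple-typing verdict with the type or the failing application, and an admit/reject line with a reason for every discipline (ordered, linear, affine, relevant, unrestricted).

variable uses: req ×1; ctr ×1; val ×1; key (bound) ×1; env (bound) ×1; acc (bound) ×1; req1 (bound) ×1
left-to-right use order: ctr, env, req, acc, key, req1, val
typing: ✓ — T1 → T3
ordered ✗ (no ordered split (uses run ctr, env, req, acc, key, req1, val))
linear ✓ (single use per variable (req, ctr, val, key, env, acc, req1))
affine ✓ (at most one use each (req, ctr, val, key, env, acc, req1))
relevant ✓ (every one of req, ctr, val, key, env, acc, req1 appears)
unrestricted ✓ (type-checks (T1 → T3) and nothing is barred)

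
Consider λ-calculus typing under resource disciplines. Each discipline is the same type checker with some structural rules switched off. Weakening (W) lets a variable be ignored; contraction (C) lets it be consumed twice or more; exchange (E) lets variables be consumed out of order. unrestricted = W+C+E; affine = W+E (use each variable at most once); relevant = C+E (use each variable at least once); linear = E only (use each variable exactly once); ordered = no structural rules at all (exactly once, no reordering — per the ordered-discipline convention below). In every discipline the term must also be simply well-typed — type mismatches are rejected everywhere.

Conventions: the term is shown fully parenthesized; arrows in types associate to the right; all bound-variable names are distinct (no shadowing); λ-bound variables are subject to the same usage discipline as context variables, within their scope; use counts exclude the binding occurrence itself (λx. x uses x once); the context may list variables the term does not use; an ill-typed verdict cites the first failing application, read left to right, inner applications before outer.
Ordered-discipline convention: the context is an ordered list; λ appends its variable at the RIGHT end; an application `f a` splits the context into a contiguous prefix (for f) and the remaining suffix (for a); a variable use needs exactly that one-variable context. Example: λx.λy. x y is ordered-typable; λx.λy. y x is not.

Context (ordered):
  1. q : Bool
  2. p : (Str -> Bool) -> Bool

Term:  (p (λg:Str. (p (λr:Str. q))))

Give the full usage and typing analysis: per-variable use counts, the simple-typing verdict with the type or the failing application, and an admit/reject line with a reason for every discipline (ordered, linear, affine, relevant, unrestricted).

variable uses: q: 1; p: 2; g (λ-bound): 0; r (λ-bound): 0
order of uses: p, p, q
typing: ✓ — Bool
ordered ✗ (needs contraction — p ×2; g, r left unused)
linear ✗ (needs contraction — p ×2; g, r left unused)
affine ✗ (needs contraction — p ×2)
relevant ✗ (g, r left unused)
unrestricted ✓ (well-typed at Bool; no restrictions here)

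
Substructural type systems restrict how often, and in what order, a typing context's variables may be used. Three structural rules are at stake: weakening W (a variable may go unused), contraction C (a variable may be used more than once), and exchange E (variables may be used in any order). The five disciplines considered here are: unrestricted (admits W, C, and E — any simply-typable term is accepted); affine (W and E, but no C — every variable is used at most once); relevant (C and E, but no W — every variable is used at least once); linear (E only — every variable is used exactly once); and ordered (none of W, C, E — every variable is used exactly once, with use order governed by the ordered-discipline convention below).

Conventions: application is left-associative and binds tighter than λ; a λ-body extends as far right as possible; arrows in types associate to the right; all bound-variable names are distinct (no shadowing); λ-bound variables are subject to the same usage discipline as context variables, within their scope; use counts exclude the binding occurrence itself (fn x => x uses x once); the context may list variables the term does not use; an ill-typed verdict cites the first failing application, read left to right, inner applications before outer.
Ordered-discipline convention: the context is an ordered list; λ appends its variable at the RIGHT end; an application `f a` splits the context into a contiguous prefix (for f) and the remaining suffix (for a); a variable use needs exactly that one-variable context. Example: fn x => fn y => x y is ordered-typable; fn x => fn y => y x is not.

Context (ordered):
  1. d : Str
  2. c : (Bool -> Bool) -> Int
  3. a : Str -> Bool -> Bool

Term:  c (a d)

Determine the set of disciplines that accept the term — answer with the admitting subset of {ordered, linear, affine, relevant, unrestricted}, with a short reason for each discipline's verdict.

accepted by: linear, affine, relevant, unrestricted
variable uses: d ×1, c ×1, a ×1
use order (left to right): c, a, d
typing: well-typed at Int
ordered: ✗, needs exchange: uses follow c, a, d
linear: ✓, d, c, a: one use apiece
affine: ✓, at most one use each (d, c, a)
relevant: ✓, at least one use each (d, c, a)
unrestricted: ✓, simply typable at Int; W, C, E all held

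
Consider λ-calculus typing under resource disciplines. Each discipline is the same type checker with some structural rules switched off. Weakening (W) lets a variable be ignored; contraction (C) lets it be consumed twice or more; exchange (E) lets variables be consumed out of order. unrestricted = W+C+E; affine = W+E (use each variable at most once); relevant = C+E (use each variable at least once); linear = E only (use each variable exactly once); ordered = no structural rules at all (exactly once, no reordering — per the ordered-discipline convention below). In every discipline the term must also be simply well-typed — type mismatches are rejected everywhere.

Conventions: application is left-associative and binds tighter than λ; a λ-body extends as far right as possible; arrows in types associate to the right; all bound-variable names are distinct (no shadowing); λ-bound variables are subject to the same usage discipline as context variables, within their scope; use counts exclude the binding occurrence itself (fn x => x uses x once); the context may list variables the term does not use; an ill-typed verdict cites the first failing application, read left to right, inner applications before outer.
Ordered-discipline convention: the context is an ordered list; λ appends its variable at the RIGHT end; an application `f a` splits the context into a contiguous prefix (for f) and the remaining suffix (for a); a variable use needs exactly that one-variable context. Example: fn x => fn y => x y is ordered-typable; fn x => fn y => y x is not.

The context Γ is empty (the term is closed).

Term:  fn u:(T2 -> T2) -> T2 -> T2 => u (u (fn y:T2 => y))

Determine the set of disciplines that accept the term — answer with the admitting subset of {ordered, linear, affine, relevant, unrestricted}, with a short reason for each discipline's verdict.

admitting disciplines: relevant, unrestricted
usage: u (λ-bound) ×2, y (λ-bound) ×1
use order (left to right): u, u, y
typing: well-typed — term : ((T2 -> T2) -> T2 -> T2) -> T2 -> T2
ordered: ✗, repeated use of u ×2
linear: ✗, repeated use of u ×2
affine: ✗, repeated use of u ×2
relevant: ✓, none of u, y goes unused
unrestricted: ✓, well-typed at ((T2 -> T2) -> T2 -> T2) -> T2 -> T2; no restrictions here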